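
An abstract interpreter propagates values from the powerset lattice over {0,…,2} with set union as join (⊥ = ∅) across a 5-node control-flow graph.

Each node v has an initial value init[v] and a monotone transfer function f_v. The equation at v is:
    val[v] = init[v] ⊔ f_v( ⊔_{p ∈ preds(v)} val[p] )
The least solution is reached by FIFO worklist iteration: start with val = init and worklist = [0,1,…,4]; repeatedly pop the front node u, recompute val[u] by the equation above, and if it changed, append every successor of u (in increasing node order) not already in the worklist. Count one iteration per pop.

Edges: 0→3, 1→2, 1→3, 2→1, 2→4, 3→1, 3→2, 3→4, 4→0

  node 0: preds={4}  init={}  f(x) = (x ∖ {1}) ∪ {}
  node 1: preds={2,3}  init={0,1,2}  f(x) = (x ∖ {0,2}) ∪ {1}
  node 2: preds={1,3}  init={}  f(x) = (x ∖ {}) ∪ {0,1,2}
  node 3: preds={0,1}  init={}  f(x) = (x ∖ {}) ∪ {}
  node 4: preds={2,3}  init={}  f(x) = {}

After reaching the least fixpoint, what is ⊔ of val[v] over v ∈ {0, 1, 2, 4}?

Trace (7 dequeues):
  [1] u=0 | in {} | out {} | ==
  [2] u=1 | in {} | out {0,1,2} | ==
  [3] u=2 | in {0,1,2} | out {0,1,2} | prev {} | push {1}
  [4] u=3 | in {0,1,2} | out {0,1,2} | prev {} | push {2}
  [5] u=4 | in {0,1,2} | out {} | ==
  [6] u=1 | in {0,1,2} | out {0,1,2} | ==
  [7] u=2 | in {0,1,2} | out {0,1,2} | ==

Converged values:
  [0] {}
  [1] {0,1,2}
  [2] {0,1,2}
  [3] {0,1,2}
  [4] {}

{0,1,2}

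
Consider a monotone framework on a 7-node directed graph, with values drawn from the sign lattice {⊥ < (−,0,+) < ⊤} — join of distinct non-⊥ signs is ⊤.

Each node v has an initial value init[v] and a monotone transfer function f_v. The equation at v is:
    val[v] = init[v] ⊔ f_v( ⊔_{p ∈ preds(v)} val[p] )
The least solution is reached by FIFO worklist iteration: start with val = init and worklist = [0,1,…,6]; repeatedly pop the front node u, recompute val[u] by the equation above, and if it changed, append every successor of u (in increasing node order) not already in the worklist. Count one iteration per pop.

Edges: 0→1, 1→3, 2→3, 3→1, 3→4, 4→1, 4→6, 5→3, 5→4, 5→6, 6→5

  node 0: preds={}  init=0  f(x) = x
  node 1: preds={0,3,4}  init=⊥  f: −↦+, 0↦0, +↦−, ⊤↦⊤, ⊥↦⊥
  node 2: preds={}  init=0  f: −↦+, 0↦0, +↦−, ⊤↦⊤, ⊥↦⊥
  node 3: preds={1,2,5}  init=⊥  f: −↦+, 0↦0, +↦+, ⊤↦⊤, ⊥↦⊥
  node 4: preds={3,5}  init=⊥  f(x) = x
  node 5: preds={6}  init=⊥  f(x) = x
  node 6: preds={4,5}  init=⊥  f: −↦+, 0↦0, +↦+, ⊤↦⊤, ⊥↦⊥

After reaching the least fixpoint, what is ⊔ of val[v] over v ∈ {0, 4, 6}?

Worklist (12 pops):
  #1 pop 0: in=⊥ → 0 (no change)
  #2 pop 1: in=0 → 0 (was ⊥); enqueue []
  #3 pop 2: in=⊥ → 0 (no change)
  #4 pop 3: in=0 → 0 (was ⊥); enqueue [1]
  #5 pop 4: in=0 → 0 (was ⊥); enqueue []
  #6 pop 5: in=⊥ → ⊥ (no change)
  #7 pop 6: in=0 → 0 (was ⊥); enqueue [5]
  #8 pop 1: in=0 → 0 (no change)
  #9 pop 5: in=0 → 0 (was ⊥); enqueue [3,4,6]
  #10 pop 3: in=0 → 0 (no change)
  #11 pop 4: in=0 → 0 (no change)
  #12 pop 6: in=0 → 0 (no change)

Fixpoint:
  val[0] = 0
  val[1] = 0
  val[2] = 0
  val[3] = 0
  val[4] = 0
  val[5] = 0
  val[6] = 0

0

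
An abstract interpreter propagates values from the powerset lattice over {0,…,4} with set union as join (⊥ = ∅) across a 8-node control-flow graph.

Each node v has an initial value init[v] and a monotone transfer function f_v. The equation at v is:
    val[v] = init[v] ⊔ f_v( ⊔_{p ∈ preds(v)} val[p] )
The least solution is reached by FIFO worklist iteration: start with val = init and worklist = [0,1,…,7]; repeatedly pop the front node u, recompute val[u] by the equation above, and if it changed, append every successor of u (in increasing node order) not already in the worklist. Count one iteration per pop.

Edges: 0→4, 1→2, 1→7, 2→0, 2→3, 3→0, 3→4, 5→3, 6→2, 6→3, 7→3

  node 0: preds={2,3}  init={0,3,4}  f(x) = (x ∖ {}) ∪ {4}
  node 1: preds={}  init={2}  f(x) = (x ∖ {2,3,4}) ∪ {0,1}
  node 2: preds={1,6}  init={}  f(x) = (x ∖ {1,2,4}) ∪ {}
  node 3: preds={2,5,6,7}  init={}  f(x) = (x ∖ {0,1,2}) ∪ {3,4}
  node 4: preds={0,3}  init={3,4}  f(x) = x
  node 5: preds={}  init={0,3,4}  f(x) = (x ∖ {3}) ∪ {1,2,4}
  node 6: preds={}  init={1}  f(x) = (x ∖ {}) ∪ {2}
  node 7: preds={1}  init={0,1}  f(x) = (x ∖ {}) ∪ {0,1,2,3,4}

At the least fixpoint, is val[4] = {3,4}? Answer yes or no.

no

Trace (11 dequeues):
  [1] u=0 | in {} | out {0,3,4} | ==
  [2] u=1 | in {} | out {0,1,2} | prev {2} | push {}
  [3] u=2 | in {0,1,2} | out {0} | prev {} | push {0}
  [4] u=3 | in {0,1,3,4} | out {3,4} | prev {} | push {}
  [5] u=4 | in {0,3,4} | out {0,3,4} | prev {3,4} | push {}
  [6] u=5 | in {} | out {0,1,2,3,4} | prev {0,3,4} | push {3}
  [7] u=6 | in {} | out {1,2} | prev {1} | push {2}
  [8] u=7 | in {0,1,2} | out {0,1,2,3,4} | prev {0,1} | push {}
  [9] u=0 | in {0,3,4} | out {0,3,4} | ==
  [10] u=3 | in {0,1,2,3,4} | out {3,4} | ==
  [11] u=2 | in {0,1,2} | out {0} | ==

Converged values:
  [0] {0,3,4}
  [1] {0,1,2}
  [2] {0}
  [3] {3,4}
  [4] {0,3,4}
  [5] {0,1,2,3,4}
  [6] {1,2}
  [7] {0,1,2,3,4}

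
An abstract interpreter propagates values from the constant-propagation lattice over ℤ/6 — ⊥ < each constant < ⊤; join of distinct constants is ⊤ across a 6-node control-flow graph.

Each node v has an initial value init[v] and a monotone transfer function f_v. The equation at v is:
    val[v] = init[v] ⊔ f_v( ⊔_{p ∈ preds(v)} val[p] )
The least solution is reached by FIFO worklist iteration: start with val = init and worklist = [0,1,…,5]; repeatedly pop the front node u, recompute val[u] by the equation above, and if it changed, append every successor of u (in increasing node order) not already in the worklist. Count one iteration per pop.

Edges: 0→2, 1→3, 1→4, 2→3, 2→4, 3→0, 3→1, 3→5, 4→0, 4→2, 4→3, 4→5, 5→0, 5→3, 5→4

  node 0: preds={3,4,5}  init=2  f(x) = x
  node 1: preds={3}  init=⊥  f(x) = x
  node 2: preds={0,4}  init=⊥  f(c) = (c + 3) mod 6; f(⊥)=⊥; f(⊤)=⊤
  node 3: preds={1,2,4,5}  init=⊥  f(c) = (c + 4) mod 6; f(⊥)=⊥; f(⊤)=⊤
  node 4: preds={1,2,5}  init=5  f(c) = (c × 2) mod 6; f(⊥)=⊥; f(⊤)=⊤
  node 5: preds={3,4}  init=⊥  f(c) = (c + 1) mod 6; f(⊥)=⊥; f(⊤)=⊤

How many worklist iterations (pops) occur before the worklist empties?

11

Iteration log — 11 steps:
  step 1. node 0  ⊔preds=5  new=⊤  old=2  +wl: 
  step 2. node 1  ⊔preds=⊥  new=⊥  stable
  step 3. node 2  ⊔preds=⊤  new=⊤  old=⊥  +wl: 
  step 4. node 3  ⊔preds=⊤  new=⊤  old=⊥  +wl: 0,1
  step 5. node 4  ⊔preds=⊤  new=⊤  old=5  +wl: 2,3
  step 6. node 5  ⊔preds=⊤  new=⊤  old=⊥  +wl: 4
  step 7. node 0  ⊔preds=⊤  new=⊤  stable
  step 8. node 1  ⊔preds=⊤  new=⊤  old=⊥  +wl: 
  step 9. node 2  ⊔preds=⊤  new=⊤  stable
  step 10. node 3  ⊔preds=⊤  new=⊤  stable
  step 11. node 4  ⊔preds=⊤  new=⊤  stable

Least fixpoint reached:
  node 0: ⊤
  node 1: ⊤
  node 2: ⊤
  node 3: ⊤
  node 4: ⊤
  node 5: ⊤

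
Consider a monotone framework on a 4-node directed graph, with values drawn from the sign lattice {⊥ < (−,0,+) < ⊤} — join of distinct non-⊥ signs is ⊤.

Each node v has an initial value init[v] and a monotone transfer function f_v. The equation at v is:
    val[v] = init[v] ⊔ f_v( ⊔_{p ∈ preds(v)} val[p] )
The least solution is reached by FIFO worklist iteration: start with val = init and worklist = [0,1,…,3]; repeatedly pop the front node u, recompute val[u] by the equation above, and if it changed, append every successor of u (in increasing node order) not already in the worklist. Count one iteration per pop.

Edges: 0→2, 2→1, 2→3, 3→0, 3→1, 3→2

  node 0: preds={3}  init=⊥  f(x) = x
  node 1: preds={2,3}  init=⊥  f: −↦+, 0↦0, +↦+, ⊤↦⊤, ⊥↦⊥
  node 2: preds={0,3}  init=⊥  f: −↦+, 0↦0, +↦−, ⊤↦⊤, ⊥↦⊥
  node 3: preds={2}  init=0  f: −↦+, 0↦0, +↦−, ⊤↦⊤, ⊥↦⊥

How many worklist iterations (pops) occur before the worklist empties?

Worklist (5 pops):
  #1 pop 0: in=0 → 0 (was ⊥); enqueue []
  #2 pop 1: in=0 → 0 (was ⊥); enqueue []
  #3 pop 2: in=0 → 0 (was ⊥); enqueue [1]
  #4 pop 3: in=0 → 0 (no change)
  #5 pop 1: in=0 → 0 (no change)

Fixpoint:
  val[0] = 0
  val[1] = 0
  val[2] = 0
  val[3] = 0

5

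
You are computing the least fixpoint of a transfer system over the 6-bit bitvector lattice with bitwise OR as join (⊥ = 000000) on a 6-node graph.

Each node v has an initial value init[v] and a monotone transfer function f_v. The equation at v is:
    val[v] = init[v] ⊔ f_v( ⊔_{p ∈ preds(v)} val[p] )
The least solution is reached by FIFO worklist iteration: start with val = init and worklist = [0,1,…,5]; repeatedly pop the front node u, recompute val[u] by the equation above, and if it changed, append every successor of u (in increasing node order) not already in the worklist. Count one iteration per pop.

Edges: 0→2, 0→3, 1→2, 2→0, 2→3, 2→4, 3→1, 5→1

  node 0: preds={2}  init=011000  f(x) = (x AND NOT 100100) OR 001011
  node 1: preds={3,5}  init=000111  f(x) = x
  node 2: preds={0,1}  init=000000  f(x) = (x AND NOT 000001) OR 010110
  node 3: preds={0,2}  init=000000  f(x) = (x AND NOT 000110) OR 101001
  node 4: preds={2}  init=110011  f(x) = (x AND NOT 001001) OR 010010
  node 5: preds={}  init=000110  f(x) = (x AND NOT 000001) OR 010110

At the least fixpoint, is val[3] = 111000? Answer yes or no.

no

Iteration log — 12 steps:
  step 1. node 0  ⊔preds=000000  new=011011  old=011000  +wl: 
  step 2. node 1  ⊔preds=000110  new=000111  stable
  step 3. node 2  ⊔preds=011111  new=011110  old=000000  +wl: 0
  step 4. node 3  ⊔preds=011111  new=111001  old=000000  +wl: 1
  step 5. node 4  ⊔preds=011110  new=110111  old=110011  +wl: 
  step 6. node 5  ⊔preds=000000  new=010110  old=000110  +wl: 
  step 7. node 0  ⊔preds=011110  new=011011  stable
  step 8. node 1  ⊔preds=111111  new=111111  old=000111  +wl: 2
  step 9. node 2  ⊔preds=111111  new=111110  old=011110  +wl: 0,3,4
  step 10. node 0  ⊔preds=111110  new=011011  stable
  step 11. node 3  ⊔preds=111111  new=111001  stable
  step 12. node 4  ⊔preds=111110  new=110111  stable

Least fixpoint reached:
  node 0: 011011
  node 1: 111111
  node 2: 111110
  node 3: 111001
  node 4: 110111
  node 5: 010110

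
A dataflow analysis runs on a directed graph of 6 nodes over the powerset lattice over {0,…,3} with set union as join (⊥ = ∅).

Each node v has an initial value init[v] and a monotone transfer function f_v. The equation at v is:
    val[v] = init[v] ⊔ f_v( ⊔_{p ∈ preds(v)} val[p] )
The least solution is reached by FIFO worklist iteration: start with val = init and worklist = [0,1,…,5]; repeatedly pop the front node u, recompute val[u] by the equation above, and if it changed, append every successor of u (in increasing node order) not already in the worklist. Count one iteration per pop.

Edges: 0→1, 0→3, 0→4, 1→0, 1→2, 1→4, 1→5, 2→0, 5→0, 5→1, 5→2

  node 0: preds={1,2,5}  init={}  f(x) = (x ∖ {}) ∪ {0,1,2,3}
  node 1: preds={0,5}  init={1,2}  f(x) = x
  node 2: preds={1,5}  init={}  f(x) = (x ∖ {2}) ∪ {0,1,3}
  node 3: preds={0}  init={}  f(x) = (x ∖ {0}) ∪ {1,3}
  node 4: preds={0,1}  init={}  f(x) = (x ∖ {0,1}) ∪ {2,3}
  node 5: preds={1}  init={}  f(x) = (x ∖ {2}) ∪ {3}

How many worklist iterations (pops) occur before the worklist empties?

9

Iteration log — 9 steps:
  step 1. node 0  ⊔preds={1,2}  new={0,1,2,3}  old={}  +wl: 
  step 2. node 1  ⊔preds={0,1,2,3}  new={0,1,2,3}  old={1,2}  +wl: 0
  step 3. node 2  ⊔preds={0,1,2,3}  new={0,1,3}  old={}  +wl: 
  step 4. node 3  ⊔preds={0,1,2,3}  new={1,2,3}  old={}  +wl: 
  step 5. node 4  ⊔preds={0,1,2,3}  new={2,3}  old={}  +wl: 
  step 6. node 5  ⊔preds={0,1,2,3}  new={0,1,3}  old={}  +wl: 1,2
  step 7. node 0  ⊔preds={0,1,2,3}  new={0,1,2,3}  stable
  step 8. node 1  ⊔preds={0,1,2,3}  new={0,1,2,3}  stable
  step 9. node 2  ⊔preds={0,1,2,3}  new={0,1,3}  stable

Least fixpoint reached:
  node 0: {0,1,2,3}
  node 1: {0,1,2,3}
  node 2: {0,1,3}
  node 3: {1,2,3}
  node 4: {2,3}
  node 5: {0,1,3}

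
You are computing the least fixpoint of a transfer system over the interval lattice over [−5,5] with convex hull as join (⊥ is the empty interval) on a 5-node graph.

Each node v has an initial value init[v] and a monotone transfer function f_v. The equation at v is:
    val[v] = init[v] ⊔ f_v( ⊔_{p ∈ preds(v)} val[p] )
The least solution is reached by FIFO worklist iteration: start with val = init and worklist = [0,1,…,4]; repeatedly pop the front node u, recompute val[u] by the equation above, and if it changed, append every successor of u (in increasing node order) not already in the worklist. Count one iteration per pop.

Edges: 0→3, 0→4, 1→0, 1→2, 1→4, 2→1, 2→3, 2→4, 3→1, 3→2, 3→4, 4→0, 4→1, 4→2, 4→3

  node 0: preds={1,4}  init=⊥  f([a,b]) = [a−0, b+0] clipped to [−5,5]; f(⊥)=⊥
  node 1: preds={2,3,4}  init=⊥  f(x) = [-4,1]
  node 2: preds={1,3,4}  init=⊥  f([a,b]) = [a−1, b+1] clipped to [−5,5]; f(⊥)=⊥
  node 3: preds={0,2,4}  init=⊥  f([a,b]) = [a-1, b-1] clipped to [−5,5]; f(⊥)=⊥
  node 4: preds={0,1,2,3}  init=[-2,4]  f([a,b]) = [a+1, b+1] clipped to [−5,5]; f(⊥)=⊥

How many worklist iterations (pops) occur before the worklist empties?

Trace (10 dequeues):
  [1] u=0 | in [-2,4] | out [-2,4] | prev ⊥ | push {}
  [2] u=1 | in [-2,4] | out [-4,1] | prev ⊥ | push {0}
  [3] u=2 | in [-4,4] | out [-5,5] | prev ⊥ | push {1}
  [4] u=3 | in [-5,5] | out [-5,4] | prev ⊥ | push {2}
  [5] u=4 | in [-5,5] | out [-4,5] | prev [-2,4] | push {3}
  [6] u=0 | in [-4,5] | out [-4,5] | prev [-2,4] | push {4}
  [7] u=1 | in [-5,5] | out [-4,1] | ==
  [8] u=2 | in [-5,5] | out [-5,5] | ==
  [9] u=3 | in [-5,5] | out [-5,4] | ==
  [10] u=4 | in [-5,5] | out [-4,5] | ==

Converged values:
  [0] [-4,5]
  [1] [-4,1]
  [2] [-5,5]
  [3] [-5,4]
  [4] [-4,5]

10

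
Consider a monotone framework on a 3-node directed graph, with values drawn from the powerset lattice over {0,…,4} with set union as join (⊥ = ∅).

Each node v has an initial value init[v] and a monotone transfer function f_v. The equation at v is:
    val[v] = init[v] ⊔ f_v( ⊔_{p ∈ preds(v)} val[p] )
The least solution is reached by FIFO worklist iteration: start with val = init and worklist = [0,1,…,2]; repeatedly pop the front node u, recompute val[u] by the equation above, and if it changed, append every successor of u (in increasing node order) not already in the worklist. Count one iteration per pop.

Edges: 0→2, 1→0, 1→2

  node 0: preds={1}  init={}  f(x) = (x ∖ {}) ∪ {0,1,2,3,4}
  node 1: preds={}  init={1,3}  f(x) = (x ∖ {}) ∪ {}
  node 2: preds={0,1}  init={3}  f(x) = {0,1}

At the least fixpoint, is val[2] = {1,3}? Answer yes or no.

Iteration log — 3 steps:
  step 1. node 0  ⊔preds={1,3}  new={0,1,2,3,4}  old={}  +wl: 
  step 2. node 1  ⊔preds={}  new={1,3}  stable
  step 3. node 2  ⊔preds={0,1,2,3,4}  new={0,1,3}  old={3}  +wl: 

Least fixpoint reached:
  node 0: {0,1,2,3,4}
  node 1: {1,3}
  node 2: {0,1,3}

no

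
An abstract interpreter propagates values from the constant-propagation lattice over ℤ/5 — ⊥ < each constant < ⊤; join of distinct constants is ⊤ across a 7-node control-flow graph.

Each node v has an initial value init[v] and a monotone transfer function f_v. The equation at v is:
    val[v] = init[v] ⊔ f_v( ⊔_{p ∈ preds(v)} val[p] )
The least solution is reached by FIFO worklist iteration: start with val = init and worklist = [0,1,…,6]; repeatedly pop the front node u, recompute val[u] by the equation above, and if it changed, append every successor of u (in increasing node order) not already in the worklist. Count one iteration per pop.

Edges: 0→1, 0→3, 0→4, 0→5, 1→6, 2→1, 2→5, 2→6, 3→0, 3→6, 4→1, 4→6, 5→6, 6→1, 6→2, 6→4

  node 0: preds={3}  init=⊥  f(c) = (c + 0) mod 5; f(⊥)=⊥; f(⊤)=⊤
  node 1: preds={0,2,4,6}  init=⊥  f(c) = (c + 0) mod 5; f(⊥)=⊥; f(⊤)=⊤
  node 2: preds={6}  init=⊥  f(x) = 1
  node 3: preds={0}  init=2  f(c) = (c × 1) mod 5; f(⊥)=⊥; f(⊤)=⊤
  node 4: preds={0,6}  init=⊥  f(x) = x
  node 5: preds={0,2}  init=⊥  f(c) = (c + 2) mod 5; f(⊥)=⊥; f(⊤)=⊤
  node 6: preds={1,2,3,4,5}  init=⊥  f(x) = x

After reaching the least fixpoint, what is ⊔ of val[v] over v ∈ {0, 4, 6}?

⊤

Iteration log — 12 steps:
  step 1. node 0  ⊔preds=2  new=2  old=⊥  +wl: 
  step 2. node 1  ⊔preds=2  new=2  old=⊥  +wl: 
  step 3. node 2  ⊔preds=⊥  new=1  old=⊥  +wl: 1
  step 4. node 3  ⊔preds=2  new=2  stable
  step 5. node 4  ⊔preds=2  new=2  old=⊥  +wl: 
  step 6. node 5  ⊔preds=⊤  new=⊤  old=⊥  +wl: 
  step 7. node 6  ⊔preds=⊤  new=⊤  old=⊥  +wl: 2,4
  step 8. node 1  ⊔preds=⊤  new=⊤  old=2  +wl: 6
  step 9. node 2  ⊔preds=⊤  new=1  stable
  step 10. node 4  ⊔preds=⊤  new=⊤  old=2  +wl: 1
  step 11. node 6  ⊔preds=⊤  new=⊤  stable
  step 12. node 1  ⊔preds=⊤  new=⊤  stable

Least fixpoint reached:
  node 0: 2
  node 1: ⊤
  node 2: 1
  node 3: 2
  node 4: ⊤
  node 5: ⊤
  node 6: ⊤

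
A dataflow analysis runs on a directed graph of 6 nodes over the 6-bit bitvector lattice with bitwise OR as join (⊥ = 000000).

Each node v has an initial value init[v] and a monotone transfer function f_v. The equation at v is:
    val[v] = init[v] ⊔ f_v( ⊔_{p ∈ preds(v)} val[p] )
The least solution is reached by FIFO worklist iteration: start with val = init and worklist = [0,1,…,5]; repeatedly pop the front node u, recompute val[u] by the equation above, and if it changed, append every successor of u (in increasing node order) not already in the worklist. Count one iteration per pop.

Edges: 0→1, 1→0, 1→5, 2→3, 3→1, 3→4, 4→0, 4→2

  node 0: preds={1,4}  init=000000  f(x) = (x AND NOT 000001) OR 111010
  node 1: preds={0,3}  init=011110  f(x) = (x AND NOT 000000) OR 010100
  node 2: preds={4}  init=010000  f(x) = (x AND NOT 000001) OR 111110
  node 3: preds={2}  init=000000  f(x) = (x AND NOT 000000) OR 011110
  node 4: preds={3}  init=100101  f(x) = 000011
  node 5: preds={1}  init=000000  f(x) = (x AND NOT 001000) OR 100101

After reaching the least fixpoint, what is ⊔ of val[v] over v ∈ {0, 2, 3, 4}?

111111

Worklist (9 pops):
  #1 pop 0: in=111111 → 111110 (was 000000); enqueue []
  #2 pop 1: in=111110 → 111110 (was 011110); enqueue [0]
  #3 pop 2: in=100101 → 111110 (was 010000); enqueue []
  #4 pop 3: in=111110 → 111110 (was 000000); enqueue [1]
  #5 pop 4: in=111110 → 100111 (was 100101); enqueue [2]
  #6 pop 5: in=111110 → 110111 (was 000000); enqueue []
  #7 pop 0: in=111111 → 111110 (no change)
  #8 pop 1: in=111110 → 111110 (no change)
  #9 pop 2: in=100111 → 111110 (no change)

Fixpoint:
  val[0] = 111110
  val[1] = 111110
  val[2] = 111110
  val[3] = 111110
  val[4] = 100111
  val[5] = 110111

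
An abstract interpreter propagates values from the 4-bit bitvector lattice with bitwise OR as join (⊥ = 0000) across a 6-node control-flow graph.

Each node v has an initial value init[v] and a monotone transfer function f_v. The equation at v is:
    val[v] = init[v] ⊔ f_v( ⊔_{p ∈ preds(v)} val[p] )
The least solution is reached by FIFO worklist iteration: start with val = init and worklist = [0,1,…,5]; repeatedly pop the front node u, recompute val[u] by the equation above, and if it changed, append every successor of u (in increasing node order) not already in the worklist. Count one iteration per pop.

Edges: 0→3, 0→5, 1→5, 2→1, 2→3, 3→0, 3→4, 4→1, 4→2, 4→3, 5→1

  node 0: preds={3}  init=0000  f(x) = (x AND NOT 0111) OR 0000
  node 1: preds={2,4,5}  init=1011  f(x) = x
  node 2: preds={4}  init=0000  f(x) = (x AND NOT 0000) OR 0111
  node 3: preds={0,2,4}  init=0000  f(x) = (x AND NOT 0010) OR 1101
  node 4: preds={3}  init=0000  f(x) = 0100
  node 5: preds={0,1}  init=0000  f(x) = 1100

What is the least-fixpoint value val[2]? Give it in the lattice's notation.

0111

Worklist (11 pops):
  #1 pop 0: in=0000 → 0000 (no change)
  #2 pop 1: in=0000 → 1011 (no change)
  #3 pop 2: in=0000 → 0111 (was 0000); enqueue [1]
  #4 pop 3: in=0111 → 1101 (was 0000); enqueue [0]
  #5 pop 4: in=1101 → 0100 (was 0000); enqueue [2,3]
  #6 pop 5: in=1011 → 1100 (was 0000); enqueue []
  #7 pop 1: in=1111 → 1111 (was 1011); enqueue [5]
  #8 pop 0: in=1101 → 1000 (was 0000); enqueue []
  #9 pop 2: in=0100 → 0111 (no change)
  #10 pop 3: in=1111 → 1101 (no change)
  #11 pop 5: in=1111 → 1100 (no change)

Fixpoint:
  val[0] = 1000
  val[1] = 1111
  val[2] = 0111
  val[3] = 1101
  val[4] = 0100
  val[5] = 1100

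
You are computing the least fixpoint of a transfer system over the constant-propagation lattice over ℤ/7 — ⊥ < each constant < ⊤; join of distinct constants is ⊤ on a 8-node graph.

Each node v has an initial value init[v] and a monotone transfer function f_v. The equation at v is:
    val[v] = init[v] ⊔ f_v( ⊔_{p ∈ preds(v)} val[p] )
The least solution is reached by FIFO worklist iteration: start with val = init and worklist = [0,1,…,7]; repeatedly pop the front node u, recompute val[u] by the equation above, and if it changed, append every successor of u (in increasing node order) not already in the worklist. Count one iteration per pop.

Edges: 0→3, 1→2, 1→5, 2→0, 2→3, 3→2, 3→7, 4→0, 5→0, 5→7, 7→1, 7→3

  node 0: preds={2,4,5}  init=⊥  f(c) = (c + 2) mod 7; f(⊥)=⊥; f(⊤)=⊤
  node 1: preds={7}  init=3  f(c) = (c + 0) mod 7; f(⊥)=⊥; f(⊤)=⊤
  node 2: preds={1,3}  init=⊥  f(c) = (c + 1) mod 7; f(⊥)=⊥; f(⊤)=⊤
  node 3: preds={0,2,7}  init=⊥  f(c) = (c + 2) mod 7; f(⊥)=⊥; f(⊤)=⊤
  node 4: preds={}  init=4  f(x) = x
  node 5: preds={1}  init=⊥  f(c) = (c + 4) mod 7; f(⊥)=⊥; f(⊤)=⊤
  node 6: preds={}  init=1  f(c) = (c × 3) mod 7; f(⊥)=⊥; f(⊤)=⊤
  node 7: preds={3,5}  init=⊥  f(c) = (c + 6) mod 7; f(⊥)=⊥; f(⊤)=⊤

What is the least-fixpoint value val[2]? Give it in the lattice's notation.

Iteration log — 17 steps:
  step 1. node 0  ⊔preds=4  new=6  old=⊥  +wl: 
  step 2. node 1  ⊔preds=⊥  new=3  stable
  step 3. node 2  ⊔preds=3  new=4  old=⊥  +wl: 0
  step 4. node 3  ⊔preds=⊤  new=⊤  old=⊥  +wl: 2
  step 5. node 4  ⊔preds=⊥  new=4  stable
  step 6. node 5  ⊔preds=3  new=0  old=⊥  +wl: 
  step 7. node 6  ⊔preds=⊥  new=1  stable
  step 8. node 7  ⊔preds=⊤  new=⊤  old=⊥  +wl: 1,3
  step 9. node 0  ⊔preds=⊤  new=⊤  old=6  +wl: 
  step 10. node 2  ⊔preds=⊤  new=⊤  old=4  +wl: 0
  step 11. node 1  ⊔preds=⊤  new=⊤  old=3  +wl: 2,5
  step 12. node 3  ⊔preds=⊤  new=⊤  stable
  step 13. node 0  ⊔preds=⊤  new=⊤  stable
  step 14. node 2  ⊔preds=⊤  new=⊤  stable
  step 15. node 5  ⊔preds=⊤  new=⊤  old=0  +wl: 0,7
  step 16. node 0  ⊔preds=⊤  new=⊤  stable
  step 17. node 7  ⊔preds=⊤  new=⊤  stable

Least fixpoint reached:
  node 0: ⊤
  node 1: ⊤
  node 2: ⊤
  node 3: ⊤
  node 4: 4
  node 5: ⊤
  node 6: 1
  node 7: ⊤

⊤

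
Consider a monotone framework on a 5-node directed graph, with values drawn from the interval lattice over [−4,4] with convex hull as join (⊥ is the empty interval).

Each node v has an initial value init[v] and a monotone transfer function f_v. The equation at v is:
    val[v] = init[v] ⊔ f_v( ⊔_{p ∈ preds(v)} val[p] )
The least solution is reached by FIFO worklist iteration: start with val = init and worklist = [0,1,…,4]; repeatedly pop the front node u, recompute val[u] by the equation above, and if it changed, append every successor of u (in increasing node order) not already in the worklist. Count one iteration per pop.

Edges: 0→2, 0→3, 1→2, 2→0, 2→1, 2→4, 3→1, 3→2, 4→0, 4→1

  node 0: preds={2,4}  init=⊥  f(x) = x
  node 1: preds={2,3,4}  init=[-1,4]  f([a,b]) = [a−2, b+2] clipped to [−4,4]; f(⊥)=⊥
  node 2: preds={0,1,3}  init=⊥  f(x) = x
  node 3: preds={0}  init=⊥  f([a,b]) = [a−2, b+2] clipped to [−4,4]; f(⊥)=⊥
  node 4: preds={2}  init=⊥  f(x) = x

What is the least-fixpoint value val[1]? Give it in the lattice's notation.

[-4,4]

Iteration log — 21 steps:
  step 1. node 0  ⊔preds=⊥  new=⊥  stable
  step 2. node 1  ⊔preds=⊥  new=[-1,4]  stable
  step 3. node 2  ⊔preds=[-1,4]  new=[-1,4]  old=⊥  +wl: 0,1
  step 4. node 3  ⊔preds=⊥  new=⊥  stable
  step 5. node 4  ⊔preds=[-1,4]  new=[-1,4]  old=⊥  +wl: 
  step 6. node 0  ⊔preds=[-1,4]  new=[-1,4]  old=⊥  +wl: 2,3
  step 7. node 1  ⊔preds=[-1,4]  new=[-3,4]  old=[-1,4]  +wl: 
  step 8. node 2  ⊔preds=[-3,4]  new=[-3,4]  old=[-1,4]  +wl: 0,1,4
  step 9. node 3  ⊔preds=[-1,4]  new=[-3,4]  old=⊥  +wl: 2
  step 10. node 0  ⊔preds=[-3,4]  new=[-3,4]  old=[-1,4]  +wl: 3
  step 11. node 1  ⊔preds=[-3,4]  new=[-4,4]  old=[-3,4]  +wl: 
  step 12. node 4  ⊔preds=[-3,4]  new=[-3,4]  old=[-1,4]  +wl: 0,1
  step 13. node 2  ⊔preds=[-4,4]  new=[-4,4]  old=[-3,4]  +wl: 4
  step 14. node 3  ⊔preds=[-3,4]  new=[-4,4]  old=[-3,4]  +wl: 2
  step 15. node 0  ⊔preds=[-4,4]  new=[-4,4]  old=[-3,4]  +wl: 3
  step 16. node 1  ⊔preds=[-4,4]  new=[-4,4]  stable
  step 17. node 4  ⊔preds=[-4,4]  new=[-4,4]  old=[-3,4]  +wl: 0,1
  step 18. node 2  ⊔preds=[-4,4]  new=[-4,4]  stable
  step 19. node 3  ⊔preds=[-4,4]  new=[-4,4]  stable
  step 20. node 0  ⊔preds=[-4,4]  new=[-4,4]  stable
  step 21. node 1  ⊔preds=[-4,4]  new=[-4,4]  stable

Least fixpoint reached:
  node 0: [-4,4]
  node 1: [-4,4]
  node 2: [-4,4]
  node 3: [-4,4]
  node 4: [-4,4]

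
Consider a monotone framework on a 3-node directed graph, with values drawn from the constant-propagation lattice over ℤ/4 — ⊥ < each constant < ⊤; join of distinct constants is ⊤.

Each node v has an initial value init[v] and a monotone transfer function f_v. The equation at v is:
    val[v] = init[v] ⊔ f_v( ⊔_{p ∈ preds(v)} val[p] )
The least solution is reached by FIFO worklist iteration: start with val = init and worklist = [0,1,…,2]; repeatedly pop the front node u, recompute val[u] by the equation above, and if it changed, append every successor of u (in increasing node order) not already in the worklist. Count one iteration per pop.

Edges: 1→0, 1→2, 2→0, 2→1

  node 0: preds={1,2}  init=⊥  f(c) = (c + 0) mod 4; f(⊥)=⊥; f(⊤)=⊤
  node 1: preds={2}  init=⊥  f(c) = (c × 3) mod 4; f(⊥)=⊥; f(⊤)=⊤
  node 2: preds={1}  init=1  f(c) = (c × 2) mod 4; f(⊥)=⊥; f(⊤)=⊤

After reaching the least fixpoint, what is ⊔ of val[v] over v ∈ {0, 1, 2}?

⊤

Worklist (7 pops):
  #1 pop 0: in=1 → 1 (was ⊥); enqueue []
  #2 pop 1: in=1 → 3 (was ⊥); enqueue [0]
  #3 pop 2: in=3 → ⊤ (was 1); enqueue [1]
  #4 pop 0: in=⊤ → ⊤ (was 1); enqueue []
  #5 pop 1: in=⊤ → ⊤ (was 3); enqueue [0,2]
  #6 pop 0: in=⊤ → ⊤ (no change)
  #7 pop 2: in=⊤ → ⊤ (no change)

Fixpoint:
  val[0] = ⊤
  val[1] = ⊤
  val[2] = ⊤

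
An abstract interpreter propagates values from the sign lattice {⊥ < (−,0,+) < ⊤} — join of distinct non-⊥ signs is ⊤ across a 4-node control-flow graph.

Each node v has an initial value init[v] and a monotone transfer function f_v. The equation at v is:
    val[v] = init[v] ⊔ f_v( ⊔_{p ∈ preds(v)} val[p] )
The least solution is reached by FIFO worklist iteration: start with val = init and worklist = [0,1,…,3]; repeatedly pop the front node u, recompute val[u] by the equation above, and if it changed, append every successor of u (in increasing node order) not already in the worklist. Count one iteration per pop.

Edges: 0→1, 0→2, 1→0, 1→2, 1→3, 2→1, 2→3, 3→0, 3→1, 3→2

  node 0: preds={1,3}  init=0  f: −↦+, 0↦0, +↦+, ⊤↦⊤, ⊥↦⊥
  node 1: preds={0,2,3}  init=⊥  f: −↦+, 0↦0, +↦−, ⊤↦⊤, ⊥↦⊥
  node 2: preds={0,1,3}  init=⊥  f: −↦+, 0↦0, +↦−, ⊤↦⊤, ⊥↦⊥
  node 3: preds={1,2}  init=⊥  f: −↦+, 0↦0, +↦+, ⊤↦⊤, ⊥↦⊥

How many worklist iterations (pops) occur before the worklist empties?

Trace (7 dequeues):
  [1] u=0 | in ⊥ | out 0 | ==
  [2] u=1 | in 0 | out 0 | prev ⊥ | push {0}
  [3] u=2 | in 0 | out 0 | prev ⊥ | push {1}
  [4] u=3 | in 0 | out 0 | prev ⊥ | push {2}
  [5] u=0 | in 0 | out 0 | ==
  [6] u=1 | in 0 | out 0 | ==
  [7] u=2 | in 0 | out 0 | ==

Converged values:
  [0] 0
  [1] 0
  [2] 0
  [3] 0

7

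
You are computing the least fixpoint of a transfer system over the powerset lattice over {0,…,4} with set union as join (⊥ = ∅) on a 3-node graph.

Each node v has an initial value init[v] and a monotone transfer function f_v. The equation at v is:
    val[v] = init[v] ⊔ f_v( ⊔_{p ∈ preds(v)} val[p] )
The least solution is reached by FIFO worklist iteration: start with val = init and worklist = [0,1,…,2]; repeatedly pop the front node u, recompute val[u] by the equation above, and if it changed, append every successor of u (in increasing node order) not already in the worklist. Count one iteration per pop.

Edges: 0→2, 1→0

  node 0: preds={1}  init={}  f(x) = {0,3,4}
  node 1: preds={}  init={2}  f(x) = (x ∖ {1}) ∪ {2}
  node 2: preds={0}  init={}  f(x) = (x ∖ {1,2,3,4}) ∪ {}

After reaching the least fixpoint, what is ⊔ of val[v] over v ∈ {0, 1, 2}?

Iteration log — 3 steps:
  step 1. node 0  ⊔preds={2}  new={0,3,4}  old={}  +wl: 
  step 2. node 1  ⊔preds={}  new={2}  stable
  step 3. node 2  ⊔preds={0,3,4}  new={0}  old={}  +wl: 

Least fixpoint reached:
  node 0: {0,3,4}
  node 1: {2}
  node 2: {0}

{0,2,3,4}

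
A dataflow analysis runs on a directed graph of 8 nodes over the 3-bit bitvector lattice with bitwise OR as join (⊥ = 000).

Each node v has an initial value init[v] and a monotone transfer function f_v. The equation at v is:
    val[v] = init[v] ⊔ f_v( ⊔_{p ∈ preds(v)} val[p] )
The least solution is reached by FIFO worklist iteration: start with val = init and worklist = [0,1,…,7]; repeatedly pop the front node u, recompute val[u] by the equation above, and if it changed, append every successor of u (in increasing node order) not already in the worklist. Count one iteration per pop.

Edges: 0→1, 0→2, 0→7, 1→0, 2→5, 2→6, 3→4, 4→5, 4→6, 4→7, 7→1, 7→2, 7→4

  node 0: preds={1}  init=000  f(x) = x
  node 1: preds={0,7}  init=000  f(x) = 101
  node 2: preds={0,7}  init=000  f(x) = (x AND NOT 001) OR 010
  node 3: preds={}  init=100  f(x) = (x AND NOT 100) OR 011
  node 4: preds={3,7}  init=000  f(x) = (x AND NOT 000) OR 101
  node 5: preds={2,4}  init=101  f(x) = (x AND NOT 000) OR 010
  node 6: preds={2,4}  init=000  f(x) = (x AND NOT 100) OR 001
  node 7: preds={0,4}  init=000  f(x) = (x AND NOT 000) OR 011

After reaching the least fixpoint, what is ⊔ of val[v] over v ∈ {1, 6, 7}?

111

Trace (15 dequeues):
  [1] u=0 | in 000 | out 000 | ==
  [2] u=1 | in 000 | out 101 | prev 000 | push {0}
  [3] u=2 | in 000 | out 010 | prev 000 | push {}
  [4] u=3 | in 000 | out 111 | prev 100 | push {}
  [5] u=4 | in 111 | out 111 | prev 000 | push {}
  [6] u=5 | in 111 | out 111 | prev 101 | push {}
  [7] u=6 | in 111 | out 011 | prev 000 | push {}
  [8] u=7 | in 111 | out 111 | prev 000 | push {1,2,4}
  [9] u=0 | in 101 | out 101 | prev 000 | push {7}
  [10] u=1 | in 111 | out 101 | ==
  [11] u=2 | in 111 | out 110 | prev 010 | push {5,6}
  [12] u=4 | in 111 | out 111 | ==
  [13] u=7 | in 111 | out 111 | ==
  [14] u=5 | in 111 | out 111 | ==
  [15] u=6 | in 111 | out 011 | ==

Converged values:
  [0] 101
  [1] 101
  [2] 110
  [3] 111
  [4] 111
  [5] 111
  [6] 011
  [7] 111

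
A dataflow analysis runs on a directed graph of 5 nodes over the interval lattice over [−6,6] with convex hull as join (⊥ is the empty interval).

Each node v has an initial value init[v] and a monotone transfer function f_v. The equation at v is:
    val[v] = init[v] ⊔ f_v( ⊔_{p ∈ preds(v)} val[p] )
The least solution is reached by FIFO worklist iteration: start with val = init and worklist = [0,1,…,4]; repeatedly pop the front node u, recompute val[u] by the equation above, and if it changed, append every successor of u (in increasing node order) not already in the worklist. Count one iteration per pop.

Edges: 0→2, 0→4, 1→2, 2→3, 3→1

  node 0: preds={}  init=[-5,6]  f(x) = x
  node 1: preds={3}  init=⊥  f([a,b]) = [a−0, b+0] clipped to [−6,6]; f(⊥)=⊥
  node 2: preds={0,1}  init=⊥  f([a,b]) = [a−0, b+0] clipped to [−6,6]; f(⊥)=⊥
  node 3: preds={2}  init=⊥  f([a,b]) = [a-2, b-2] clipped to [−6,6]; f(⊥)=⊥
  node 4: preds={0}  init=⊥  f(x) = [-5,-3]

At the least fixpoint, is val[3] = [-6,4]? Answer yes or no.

Worklist (8 pops):
  #1 pop 0: in=⊥ → [-5,6] (no change)
  #2 pop 1: in=⊥ → ⊥ (no change)
  #3 pop 2: in=[-5,6] → [-5,6] (was ⊥); enqueue []
  #4 pop 3: in=[-5,6] → [-6,4] (was ⊥); enqueue [1]
  #5 pop 4: in=[-5,6] → [-5,-3] (was ⊥); enqueue []
  #6 pop 1: in=[-6,4] → [-6,4] (was ⊥); enqueue [2]
  #7 pop 2: in=[-6,6] → [-6,6] (was [-5,6]); enqueue [3]
  #8 pop 3: in=[-6,6] → [-6,4] (no change)

Fixpoint:
  val[0] = [-5,6]
  val[1] = [-6,4]
  val[2] = [-6,6]
  val[3] = [-6,4]
  val[4] = [-5,-3]

yes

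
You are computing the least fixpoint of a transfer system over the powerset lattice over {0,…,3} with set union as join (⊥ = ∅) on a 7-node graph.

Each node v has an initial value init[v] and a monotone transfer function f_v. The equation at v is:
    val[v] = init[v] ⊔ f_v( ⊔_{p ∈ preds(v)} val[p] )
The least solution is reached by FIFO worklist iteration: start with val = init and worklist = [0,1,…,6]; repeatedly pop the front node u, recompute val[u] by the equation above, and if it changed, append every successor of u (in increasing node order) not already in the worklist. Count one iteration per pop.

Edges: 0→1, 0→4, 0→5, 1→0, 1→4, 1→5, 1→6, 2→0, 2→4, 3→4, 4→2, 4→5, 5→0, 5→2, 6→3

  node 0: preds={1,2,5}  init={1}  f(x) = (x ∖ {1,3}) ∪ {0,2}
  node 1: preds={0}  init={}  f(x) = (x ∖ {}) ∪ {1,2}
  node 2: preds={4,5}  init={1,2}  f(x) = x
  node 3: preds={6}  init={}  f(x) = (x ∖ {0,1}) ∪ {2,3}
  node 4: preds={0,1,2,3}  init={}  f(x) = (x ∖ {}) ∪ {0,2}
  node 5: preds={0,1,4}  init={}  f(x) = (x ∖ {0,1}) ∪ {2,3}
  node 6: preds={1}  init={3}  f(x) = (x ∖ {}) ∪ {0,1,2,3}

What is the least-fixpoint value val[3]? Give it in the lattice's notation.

{2,3}

Iteration log — 12 steps:
  step 1. node 0  ⊔preds={1,2}  new={0,1,2}  old={1}  +wl: 
  step 2. node 1  ⊔preds={0,1,2}  new={0,1,2}  old={}  +wl: 0
  step 3. node 2  ⊔preds={}  new={1,2}  stable
  step 4. node 3  ⊔preds={3}  new={2,3}  old={}  +wl: 
  step 5. node 4  ⊔preds={0,1,2,3}  new={0,1,2,3}  old={}  +wl: 2
  step 6. node 5  ⊔preds={0,1,2,3}  new={2,3}  old={}  +wl: 
  step 7. node 6  ⊔preds={0,1,2}  new={0,1,2,3}  old={3}  +wl: 3
  step 8. node 0  ⊔preds={0,1,2,3}  new={0,1,2}  stable
  step 9. node 2  ⊔preds={0,1,2,3}  new={0,1,2,3}  old={1,2}  +wl: 0,4
  step 10. node 3  ⊔preds={0,1,2,3}  new={2,3}  stable
  step 11. node 0  ⊔preds={0,1,2,3}  new={0,1,2}  stable
  step 12. node 4  ⊔preds={0,1,2,3}  new={0,1,2,3}  stable

Least fixpoint reached:
  node 0: {0,1,2}
  node 1: {0,1,2}
  node 2: {0,1,2,3}
  node 3: {2,3}
  node 4: {0,1,2,3}
  node 5: {2,3}
  node 6: {0,1,2,3}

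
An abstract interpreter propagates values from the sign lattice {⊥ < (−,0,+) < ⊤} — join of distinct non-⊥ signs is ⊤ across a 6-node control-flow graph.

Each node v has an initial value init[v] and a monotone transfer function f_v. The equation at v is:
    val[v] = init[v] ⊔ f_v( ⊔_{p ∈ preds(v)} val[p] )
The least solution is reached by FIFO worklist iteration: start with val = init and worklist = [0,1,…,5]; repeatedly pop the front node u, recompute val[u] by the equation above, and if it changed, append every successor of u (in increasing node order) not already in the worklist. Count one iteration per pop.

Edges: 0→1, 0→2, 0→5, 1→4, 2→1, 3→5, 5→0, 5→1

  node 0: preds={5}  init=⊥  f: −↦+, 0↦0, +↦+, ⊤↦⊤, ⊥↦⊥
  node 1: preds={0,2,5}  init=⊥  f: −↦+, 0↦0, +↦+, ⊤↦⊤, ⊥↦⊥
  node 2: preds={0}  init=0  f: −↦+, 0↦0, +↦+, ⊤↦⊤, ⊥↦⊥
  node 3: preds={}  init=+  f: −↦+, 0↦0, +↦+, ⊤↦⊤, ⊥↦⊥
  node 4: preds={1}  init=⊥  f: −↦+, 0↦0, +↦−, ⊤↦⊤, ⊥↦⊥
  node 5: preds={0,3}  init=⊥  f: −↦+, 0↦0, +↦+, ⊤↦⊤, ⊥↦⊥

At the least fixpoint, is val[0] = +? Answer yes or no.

Iteration log — 12 steps:
  step 1. node 0  ⊔preds=⊥  new=⊥  stable
  step 2. node 1  ⊔preds=0  new=0  old=⊥  +wl: 
  step 3. node 2  ⊔preds=⊥  new=0  stable
  step 4. node 3  ⊔preds=⊥  new=+  stable
  step 5. node 4  ⊔preds=0  new=0  old=⊥  +wl: 
  step 6. node 5  ⊔preds=+  new=+  old=⊥  +wl: 0,1
  step 7. node 0  ⊔preds=+  new=+  old=⊥  +wl: 2,5
  step 8. node 1  ⊔preds=⊤  new=⊤  old=0  +wl: 4
  step 9. node 2  ⊔preds=+  new=⊤  old=0  +wl: 1
  step 10. node 5  ⊔preds=+  new=+  stable
  step 11. node 4  ⊔preds=⊤  new=⊤  old=0  +wl: 
  step 12. node 1  ⊔preds=⊤  new=⊤  stable

Least fixpoint reached:
  node 0: +
  node 1: ⊤
  node 2: ⊤
  node 3: +
  node 4: ⊤
  node 5: +

yes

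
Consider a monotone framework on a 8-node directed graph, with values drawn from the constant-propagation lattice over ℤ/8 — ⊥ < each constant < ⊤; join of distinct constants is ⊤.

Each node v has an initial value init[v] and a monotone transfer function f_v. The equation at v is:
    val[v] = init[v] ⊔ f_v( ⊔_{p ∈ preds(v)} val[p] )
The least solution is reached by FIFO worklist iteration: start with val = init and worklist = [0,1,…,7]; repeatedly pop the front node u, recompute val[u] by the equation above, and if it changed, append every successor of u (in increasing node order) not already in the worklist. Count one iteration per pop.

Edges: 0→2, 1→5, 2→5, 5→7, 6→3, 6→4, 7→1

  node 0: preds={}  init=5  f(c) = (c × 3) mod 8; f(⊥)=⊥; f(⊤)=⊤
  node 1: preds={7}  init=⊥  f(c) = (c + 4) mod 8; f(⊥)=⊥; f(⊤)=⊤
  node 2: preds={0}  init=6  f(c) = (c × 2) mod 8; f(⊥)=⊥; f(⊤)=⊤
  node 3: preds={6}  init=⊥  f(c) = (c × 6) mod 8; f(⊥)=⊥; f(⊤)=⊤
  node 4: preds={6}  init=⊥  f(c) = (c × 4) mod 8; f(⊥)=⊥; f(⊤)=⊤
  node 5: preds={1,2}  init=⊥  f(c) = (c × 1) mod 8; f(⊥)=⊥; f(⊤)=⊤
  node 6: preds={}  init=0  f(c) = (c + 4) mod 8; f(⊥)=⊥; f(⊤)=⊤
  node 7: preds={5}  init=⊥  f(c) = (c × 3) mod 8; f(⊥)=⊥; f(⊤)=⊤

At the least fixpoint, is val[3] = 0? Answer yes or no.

yes

Worklist (10 pops):
  #1 pop 0: in=⊥ → 5 (no change)
  #2 pop 1: in=⊥ → ⊥ (no change)
  #3 pop 2: in=5 → ⊤ (was 6); enqueue []
  #4 pop 3: in=0 → 0 (was ⊥); enqueue []
  #5 pop 4: in=0 → 0 (was ⊥); enqueue []
  #6 pop 5: in=⊤ → ⊤ (was ⊥); enqueue []
  #7 pop 6: in=⊥ → 0 (no change)
  #8 pop 7: in=⊤ → ⊤ (was ⊥); enqueue [1]
  #9 pop 1: in=⊤ → ⊤ (was ⊥); enqueue [5]
  #10 pop 5: in=⊤ → ⊤ (no change)

Fixpoint:
  val[0] = 5
  val[1] = ⊤
  val[2] = ⊤
  val[3] = 0
  val[4] = 0
  val[5] = ⊤
  val[6] = 0
  val[7] = ⊤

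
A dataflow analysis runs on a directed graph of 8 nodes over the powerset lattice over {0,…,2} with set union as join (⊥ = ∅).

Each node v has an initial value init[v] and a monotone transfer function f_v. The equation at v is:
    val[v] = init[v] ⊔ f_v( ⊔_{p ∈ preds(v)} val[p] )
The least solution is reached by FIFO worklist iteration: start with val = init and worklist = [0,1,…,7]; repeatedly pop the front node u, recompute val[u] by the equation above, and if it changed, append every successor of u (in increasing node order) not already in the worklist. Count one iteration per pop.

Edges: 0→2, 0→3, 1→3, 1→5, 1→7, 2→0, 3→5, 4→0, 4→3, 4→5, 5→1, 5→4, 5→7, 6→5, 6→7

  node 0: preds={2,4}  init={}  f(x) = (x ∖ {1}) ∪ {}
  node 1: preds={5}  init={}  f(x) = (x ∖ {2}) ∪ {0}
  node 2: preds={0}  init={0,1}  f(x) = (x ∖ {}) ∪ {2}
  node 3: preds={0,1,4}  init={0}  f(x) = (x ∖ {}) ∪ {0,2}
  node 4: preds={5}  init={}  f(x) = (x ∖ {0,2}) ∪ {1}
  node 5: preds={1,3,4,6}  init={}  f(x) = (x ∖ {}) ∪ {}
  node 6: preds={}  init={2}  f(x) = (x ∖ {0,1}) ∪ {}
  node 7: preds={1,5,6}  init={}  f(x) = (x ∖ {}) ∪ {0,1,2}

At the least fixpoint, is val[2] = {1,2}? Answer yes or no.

Worklist (16 pops):
  #1 pop 0: in={0,1} → {0} (was {}); enqueue []
  #2 pop 1: in={} → {0} (was {}); enqueue []
  #3 pop 2: in={0} → {0,1,2} (was {0,1}); enqueue [0]
  #4 pop 3: in={0} → {0,2} (was {0}); enqueue []
  #5 pop 4: in={} → {1} (was {}); enqueue [3]
  #6 pop 5: in={0,1,2} → {0,1,2} (was {}); enqueue [1,4]
  #7 pop 6: in={} → {2} (no change)
  #8 pop 7: in={0,1,2} → {0,1,2} (was {}); enqueue []
  #9 pop 0: in={0,1,2} → {0,2} (was {0}); enqueue [2]
  #10 pop 3: in={0,1,2} → {0,1,2} (was {0,2}); enqueue [5]
  #11 pop 1: in={0,1,2} → {0,1} (was {0}); enqueue [3,7]
  #12 pop 4: in={0,1,2} → {1} (no change)
  #13 pop 2: in={0,2} → {0,1,2} (no change)
  #14 pop 5: in={0,1,2} → {0,1,2} (no change)
  #15 pop 3: in={0,1,2} → {0,1,2} (no change)
  #16 pop 7: in={0,1,2} → {0,1,2} (no change)

Fixpoint:
  val[0] = {0,2}
  val[1] = {0,1}
  val[2] = {0,1,2}
  val[3] = {0,1,2}
  val[4] = {1}
  val[5] = {0,1,2}
  val[6] = {2}
  val[7] = {0,1,2}

no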